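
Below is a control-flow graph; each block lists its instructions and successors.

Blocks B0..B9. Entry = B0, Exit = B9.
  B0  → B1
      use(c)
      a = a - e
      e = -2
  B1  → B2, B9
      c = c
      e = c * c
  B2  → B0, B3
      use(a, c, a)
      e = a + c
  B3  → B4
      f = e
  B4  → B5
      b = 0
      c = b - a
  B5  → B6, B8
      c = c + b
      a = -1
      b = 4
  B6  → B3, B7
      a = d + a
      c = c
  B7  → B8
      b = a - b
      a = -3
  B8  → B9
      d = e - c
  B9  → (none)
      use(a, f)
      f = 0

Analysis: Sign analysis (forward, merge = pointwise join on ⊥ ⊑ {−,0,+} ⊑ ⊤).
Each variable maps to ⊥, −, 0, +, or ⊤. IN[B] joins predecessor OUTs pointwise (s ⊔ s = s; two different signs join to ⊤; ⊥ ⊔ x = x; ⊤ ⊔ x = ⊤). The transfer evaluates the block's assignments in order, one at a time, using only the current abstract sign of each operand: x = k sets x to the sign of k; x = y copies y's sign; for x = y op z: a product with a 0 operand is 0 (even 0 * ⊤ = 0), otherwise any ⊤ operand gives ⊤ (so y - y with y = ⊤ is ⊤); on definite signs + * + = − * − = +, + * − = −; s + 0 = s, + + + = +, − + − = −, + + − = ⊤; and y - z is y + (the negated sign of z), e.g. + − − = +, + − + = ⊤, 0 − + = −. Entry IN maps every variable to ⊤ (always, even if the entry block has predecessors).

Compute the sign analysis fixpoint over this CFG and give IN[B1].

Per-block solution:
  B0: | IN=(all ⊤) | OUT={e:-; rest ⊤}
  B1: | IN={e:-; rest ⊤} | OUT=(all ⊤)
  B2: | IN=(all ⊤) | OUT=(all ⊤)
  B3: | IN=(all ⊤) | OUT=(all ⊤)
  B4: | IN=(all ⊤) | OUT={b:0; rest ⊤}
  B5: | IN={b:0; rest ⊤} | OUT={a:-, b:+; rest ⊤}
  B6: | IN={a:-, b:+; rest ⊤} | OUT={b:+; rest ⊤}
  B7: | IN={b:+; rest ⊤} | OUT={a:-; rest ⊤}
  B8: | IN={a:-; rest ⊤} | OUT={a:-; rest ⊤}
  B9: | IN=(all ⊤) | OUT={f:0; rest ⊤}

Merge at B1: IN[B1] = OUT[B0] = {a: ⊤, b: ⊤, c: ⊤, d: ⊤, e: -, f: ⊤}

Answer: {a: ⊤, b: ⊤, c: ⊤, d: ⊤, e: -, f: ⊤}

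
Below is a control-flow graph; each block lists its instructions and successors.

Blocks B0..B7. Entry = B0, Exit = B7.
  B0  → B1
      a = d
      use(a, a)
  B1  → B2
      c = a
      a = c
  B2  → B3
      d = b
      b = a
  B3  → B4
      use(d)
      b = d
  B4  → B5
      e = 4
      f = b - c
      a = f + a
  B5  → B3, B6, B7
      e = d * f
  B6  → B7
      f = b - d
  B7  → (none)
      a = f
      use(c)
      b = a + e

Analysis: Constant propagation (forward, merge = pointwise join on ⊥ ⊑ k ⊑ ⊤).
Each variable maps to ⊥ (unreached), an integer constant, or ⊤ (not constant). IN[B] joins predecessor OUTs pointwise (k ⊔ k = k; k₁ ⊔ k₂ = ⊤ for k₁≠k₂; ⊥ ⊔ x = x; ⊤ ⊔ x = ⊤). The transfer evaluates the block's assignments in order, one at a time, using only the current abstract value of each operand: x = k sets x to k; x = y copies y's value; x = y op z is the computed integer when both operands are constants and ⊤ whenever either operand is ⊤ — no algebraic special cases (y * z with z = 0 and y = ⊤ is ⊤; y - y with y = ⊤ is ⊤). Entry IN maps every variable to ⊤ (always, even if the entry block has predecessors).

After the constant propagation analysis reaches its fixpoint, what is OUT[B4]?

Converged values:
  B0:  IN=(all ⊤)  OUT=(all ⊤)
  B1:  IN=(all ⊤)  OUT=(all ⊤)
  B2:  IN=(all ⊤)  OUT=(all ⊤)
  B3:  IN=(all ⊤)  OUT=(all ⊤)
  B4:  IN=(all ⊤)  OUT={e:4; rest ⊤}
  B5:  IN={e:4; rest ⊤}  OUT=(all ⊤)
  B6:  IN=(all ⊤)  OUT=(all ⊤)
  B7:  IN=(all ⊤)  OUT=(all ⊤)

Merge at B4: IN[B4] = OUT[B3] = {a: ⊤, b: ⊤, c: ⊤, d: ⊤, e: ⊤, f: ⊤}
Applying B4's transfer function to that IN value gives OUT[B4] (row B4 above).

Answer: {a: ⊤, b: ⊤, c: ⊤, d: ⊤, e: 4, f: ⊤}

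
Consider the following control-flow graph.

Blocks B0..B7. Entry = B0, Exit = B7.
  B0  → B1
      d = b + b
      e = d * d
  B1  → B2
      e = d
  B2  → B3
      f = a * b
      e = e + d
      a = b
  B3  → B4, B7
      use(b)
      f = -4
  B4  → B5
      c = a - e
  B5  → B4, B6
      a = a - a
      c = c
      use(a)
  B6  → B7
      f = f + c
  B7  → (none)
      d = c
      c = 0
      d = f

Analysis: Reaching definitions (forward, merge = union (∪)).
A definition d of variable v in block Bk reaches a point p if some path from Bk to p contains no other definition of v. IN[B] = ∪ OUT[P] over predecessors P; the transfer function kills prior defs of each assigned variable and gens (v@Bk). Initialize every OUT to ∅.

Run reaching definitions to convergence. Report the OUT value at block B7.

Answer: {a@B2, a@B5, c@B7, d@B7, e@B2, f@B3, f@B6}

Working:
Converged values:
  B0:   IN={}   OUT={d@B0, e@B0}
  B1:   IN={d@B0, e@B0}   OUT={d@B0, e@B1}
  B2:   IN={d@B0, e@B1}   OUT={a@B2, d@B0, e@B2, f@B2}
  B3:   IN={a@B2, d@B0, e@B2, f@B2}   OUT={a@B2, d@B0, e@B2, f@B3}
  B4:   IN={a@B2, a@B5, c@B5, d@B0, e@B2, f@B3}   OUT={a@B2, a@B5, c@B4, d@B0, e@B2, f@B3}
  B5:   IN={a@B2, a@B5, c@B4, d@B0, e@B2, f@B3}   OUT={a@B5, c@B5, d@B0, e@B2, f@B3}
  B6:   IN={a@B5, c@B5, d@B0, e@B2, f@B3}   OUT={a@B5, c@B5, d@B0, e@B2, f@B6}
  B7:   IN={a@B2, a@B5, c@B5, d@B0, e@B2, f@B3, f@B6}   OUT={a@B2, a@B5, c@B7, d@B7, e@B2, f@B3, f@B6}

Merge at B7: IN[B7] = OUT[B3] ⊔ OUT[B6] = {a@B2, a@B5, c@B5, d@B0, e@B2, f@B3, f@B6}
Applying B7's transfer function to that IN value gives OUT[B7] (row B7 above).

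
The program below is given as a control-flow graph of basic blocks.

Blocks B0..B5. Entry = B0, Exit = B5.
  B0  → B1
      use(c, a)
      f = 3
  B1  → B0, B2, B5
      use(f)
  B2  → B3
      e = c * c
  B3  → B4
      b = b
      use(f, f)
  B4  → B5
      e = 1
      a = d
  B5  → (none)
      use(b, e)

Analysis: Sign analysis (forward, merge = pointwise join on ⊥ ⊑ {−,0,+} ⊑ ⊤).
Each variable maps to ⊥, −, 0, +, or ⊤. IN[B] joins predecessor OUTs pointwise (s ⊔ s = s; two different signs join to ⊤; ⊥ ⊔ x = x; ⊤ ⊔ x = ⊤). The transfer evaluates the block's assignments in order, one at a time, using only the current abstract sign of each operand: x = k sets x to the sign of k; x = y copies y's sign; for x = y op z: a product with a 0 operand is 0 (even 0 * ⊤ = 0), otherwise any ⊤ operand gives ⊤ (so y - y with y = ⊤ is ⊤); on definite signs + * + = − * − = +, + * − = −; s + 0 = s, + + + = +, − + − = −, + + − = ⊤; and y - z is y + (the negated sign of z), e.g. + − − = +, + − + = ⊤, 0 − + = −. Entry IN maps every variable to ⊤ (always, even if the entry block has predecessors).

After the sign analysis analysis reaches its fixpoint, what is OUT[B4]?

Per-block solution:
  B0:  IN=(all ⊤)  OUT={f:+; rest ⊤}
  B1:  IN={f:+; rest ⊤}  OUT={f:+; rest ⊤}
  B2:  IN={f:+; rest ⊤}  OUT={f:+; rest ⊤}
  B3:  IN={f:+; rest ⊤}  OUT={f:+; rest ⊤}
  B4:  IN={f:+; rest ⊤}  OUT={e:+, f:+; rest ⊤}
  B5:  IN={f:+; rest ⊤}  OUT={f:+; rest ⊤}

Merge at B4: IN[B4] = OUT[B3] = {a: ⊤, b: ⊤, c: ⊤, d: ⊤, e: ⊤, f: +}
Applying B4's transfer function to that IN value gives OUT[B4] (row B4 above).

Answer: {a: ⊤, b: ⊤, c: ⊤, d: ⊤, e: +, f: +}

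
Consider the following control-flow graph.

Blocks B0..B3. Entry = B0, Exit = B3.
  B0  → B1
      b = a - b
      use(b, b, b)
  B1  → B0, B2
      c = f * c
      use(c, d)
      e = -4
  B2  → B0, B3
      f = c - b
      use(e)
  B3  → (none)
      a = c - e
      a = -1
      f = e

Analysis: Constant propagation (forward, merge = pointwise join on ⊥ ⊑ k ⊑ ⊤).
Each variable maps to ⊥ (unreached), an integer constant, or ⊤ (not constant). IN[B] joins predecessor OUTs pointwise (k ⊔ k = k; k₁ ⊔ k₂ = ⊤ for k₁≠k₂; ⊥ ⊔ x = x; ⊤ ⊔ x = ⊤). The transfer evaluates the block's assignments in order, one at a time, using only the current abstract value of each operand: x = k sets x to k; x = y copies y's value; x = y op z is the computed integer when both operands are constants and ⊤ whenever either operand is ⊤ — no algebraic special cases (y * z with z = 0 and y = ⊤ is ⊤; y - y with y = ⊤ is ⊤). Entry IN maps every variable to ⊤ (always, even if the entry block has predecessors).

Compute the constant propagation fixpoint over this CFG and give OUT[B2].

Per-block solution:
  B0:  IN=(all ⊤)  OUT=(all ⊤)
  B1:  IN=(all ⊤)  OUT={e:-4; rest ⊤}
  B2:  IN={e:-4; rest ⊤}  OUT={e:-4; rest ⊤}
  B3:  IN={e:-4; rest ⊤}  OUT={a:-1, e:-4, f:-4; rest ⊤}

Merge at B2: IN[B2] = OUT[B1] = {a: ⊤, b: ⊤, c: ⊤, d: ⊤, e: -4, f: ⊤}
Applying B2's transfer function to that IN value gives OUT[B2] (row B2 above).

Answer: {a: ⊤, b: ⊤, c: ⊤, d: ⊤, e: -4, f: ⊤}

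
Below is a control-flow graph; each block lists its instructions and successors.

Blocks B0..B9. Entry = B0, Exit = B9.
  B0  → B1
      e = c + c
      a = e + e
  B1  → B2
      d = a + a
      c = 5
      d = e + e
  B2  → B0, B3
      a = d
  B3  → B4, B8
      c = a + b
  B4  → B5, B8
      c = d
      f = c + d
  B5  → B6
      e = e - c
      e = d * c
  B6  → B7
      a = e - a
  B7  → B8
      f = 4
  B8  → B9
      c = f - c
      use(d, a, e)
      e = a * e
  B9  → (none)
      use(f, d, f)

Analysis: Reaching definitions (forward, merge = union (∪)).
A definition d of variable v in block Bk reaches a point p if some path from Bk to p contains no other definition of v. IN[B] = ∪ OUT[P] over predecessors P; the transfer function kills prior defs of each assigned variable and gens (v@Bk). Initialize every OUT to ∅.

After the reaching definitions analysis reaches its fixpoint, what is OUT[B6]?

Answer: {a@B6, c@B4, d@B1, e@B5, f@B4}

Derivation:
Converged values:
  B0:   IN={a@B2, c@B1, d@B1, e@B0}   OUT={a@B0, c@B1, d@B1, e@B0}
  B1:   IN={a@B0, c@B1, d@B1, e@B0}   OUT={a@B0, c@B1, d@B1, e@B0}
  B2:   IN={a@B0, c@B1, d@B1, e@B0}   OUT={a@B2, c@B1, d@B1, e@B0}
  B3:   IN={a@B2, c@B1, d@B1, e@B0}   OUT={a@B2, c@B3, d@B1, e@B0}
  B4:   IN={a@B2, c@B3, d@B1, e@B0}   OUT={a@B2, c@B4, d@B1, e@B0, f@B4}
  B5:   IN={a@B2, c@B4, d@B1, e@B0, f@B4}   OUT={a@B2, c@B4, d@B1, e@B5, f@B4}
  B6:   IN={a@B2, c@B4, d@B1, e@B5, f@B4}   OUT={a@B6, c@B4, d@B1, e@B5, f@B4}
  B7:   IN={a@B6, c@B4, d@B1, e@B5, f@B4}   OUT={a@B6, c@B4, d@B1, e@B5, f@B7}
  B8:   IN={a@B2, a@B6, c@B3, c@B4, d@B1, e@B0, e@B5, f@B4, f@B7}   OUT={a@B2, a@B6, c@B8, d@B1, e@B8, f@B4, f@B7}
  B9:   IN={a@B2, a@B6, c@B8, d@B1, e@B8, f@B4, f@B7}   OUT={a@B2, a@B6, c@B8, d@B1, e@B8, f@B4, f@B7}

Merge at B6: IN[B6] = OUT[B5] = {a@B2, c@B4, d@B1, e@B5, f@B4}
Applying B6's transfer function to that IN value gives OUT[B6] (row B6 above).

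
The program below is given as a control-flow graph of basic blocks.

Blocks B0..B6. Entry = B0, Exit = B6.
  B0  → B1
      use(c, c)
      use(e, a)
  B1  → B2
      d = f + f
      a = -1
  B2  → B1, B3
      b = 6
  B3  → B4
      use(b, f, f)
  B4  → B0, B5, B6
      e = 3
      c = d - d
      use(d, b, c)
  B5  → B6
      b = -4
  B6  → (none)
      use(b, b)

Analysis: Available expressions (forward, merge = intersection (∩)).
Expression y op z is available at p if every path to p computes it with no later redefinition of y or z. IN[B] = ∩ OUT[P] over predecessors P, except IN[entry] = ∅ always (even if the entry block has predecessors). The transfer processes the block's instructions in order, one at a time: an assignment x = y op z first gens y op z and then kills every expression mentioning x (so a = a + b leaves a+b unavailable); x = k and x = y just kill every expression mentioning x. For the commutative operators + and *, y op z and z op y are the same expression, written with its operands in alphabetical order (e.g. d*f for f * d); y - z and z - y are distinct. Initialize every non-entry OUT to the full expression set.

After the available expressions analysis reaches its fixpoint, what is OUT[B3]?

Answer: {f+f}

Working:
Converged values:
  B0: | IN={} | OUT={}
  B1: | IN={} | OUT={f+f}
  B2: | IN={f+f} | OUT={f+f}
  B3: | IN={f+f} | OUT={f+f}
  B4: | IN={f+f} | OUT={d-d, f+f}
  B5: | IN={d-d, f+f} | OUT={d-d, f+f}
  B6: | IN={d-d, f+f} | OUT={d-d, f+f}

Merge at B3: IN[B3] = OUT[B2] = {f+f}
Applying B3's transfer function to that IN value gives OUT[B3] (row B3 above).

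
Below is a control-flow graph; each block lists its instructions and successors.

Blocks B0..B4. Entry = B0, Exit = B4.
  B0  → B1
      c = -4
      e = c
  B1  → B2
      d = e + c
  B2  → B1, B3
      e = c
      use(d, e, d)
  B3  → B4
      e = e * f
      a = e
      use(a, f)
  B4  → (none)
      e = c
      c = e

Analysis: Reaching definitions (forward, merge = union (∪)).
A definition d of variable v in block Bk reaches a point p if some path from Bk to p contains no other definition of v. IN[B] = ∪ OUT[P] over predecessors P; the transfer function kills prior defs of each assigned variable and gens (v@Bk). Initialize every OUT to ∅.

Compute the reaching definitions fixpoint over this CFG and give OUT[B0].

Answer: {c@B0, e@B0}

Trace:
Fixpoint table:
  B0: | IN={} | OUT={c@B0, e@B0}
  B1: | IN={c@B0, d@B1, e@B0, e@B2} | OUT={c@B0, d@B1, e@B0, e@B2}
  B2: | IN={c@B0, d@B1, e@B0, e@B2} | OUT={c@B0, d@B1, e@B2}
  B3: | IN={c@B0, d@B1, e@B2} | OUT={a@B3, c@B0, d@B1, e@B3}
  B4: | IN={a@B3, c@B0, d@B1, e@B3} | OUT={a@B3, c@B4, d@B1, e@B4}

B0 is the boundary node: IN[B0] = {}
Applying B0's transfer function to that IN value gives OUT[B0] (row B0 above).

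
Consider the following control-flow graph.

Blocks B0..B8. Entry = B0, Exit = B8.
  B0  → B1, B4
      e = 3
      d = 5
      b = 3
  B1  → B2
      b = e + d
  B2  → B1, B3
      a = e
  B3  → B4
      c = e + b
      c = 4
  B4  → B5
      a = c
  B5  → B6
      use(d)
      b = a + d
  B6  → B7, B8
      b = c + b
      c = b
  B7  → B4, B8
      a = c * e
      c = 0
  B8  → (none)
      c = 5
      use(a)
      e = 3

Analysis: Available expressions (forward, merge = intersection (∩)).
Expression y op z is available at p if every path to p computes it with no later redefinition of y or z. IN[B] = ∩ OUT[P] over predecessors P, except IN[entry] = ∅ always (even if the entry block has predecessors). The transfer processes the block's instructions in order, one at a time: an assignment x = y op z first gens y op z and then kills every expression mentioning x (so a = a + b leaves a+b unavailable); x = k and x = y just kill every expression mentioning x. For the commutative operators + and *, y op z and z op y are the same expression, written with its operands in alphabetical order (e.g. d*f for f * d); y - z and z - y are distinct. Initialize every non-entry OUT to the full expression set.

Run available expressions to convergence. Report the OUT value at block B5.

Fixpoint table:
  B0:  IN={}  OUT={}
  B1:  IN={}  OUT={d+e}
  B2:  IN={d+e}  OUT={d+e}
  B3:  IN={d+e}  OUT={b+e, d+e}
  B4:  IN={}  OUT={}
  B5:  IN={}  OUT={a+d}
  B6:  IN={a+d}  OUT={a+d}
  B7:  IN={a+d}  OUT={}
  B8:  IN={}  OUT={}

Merge at B5: IN[B5] = OUT[B4] = {}
Applying B5's transfer function to that IN value gives OUT[B5] (row B5 above).

Answer: {a+d}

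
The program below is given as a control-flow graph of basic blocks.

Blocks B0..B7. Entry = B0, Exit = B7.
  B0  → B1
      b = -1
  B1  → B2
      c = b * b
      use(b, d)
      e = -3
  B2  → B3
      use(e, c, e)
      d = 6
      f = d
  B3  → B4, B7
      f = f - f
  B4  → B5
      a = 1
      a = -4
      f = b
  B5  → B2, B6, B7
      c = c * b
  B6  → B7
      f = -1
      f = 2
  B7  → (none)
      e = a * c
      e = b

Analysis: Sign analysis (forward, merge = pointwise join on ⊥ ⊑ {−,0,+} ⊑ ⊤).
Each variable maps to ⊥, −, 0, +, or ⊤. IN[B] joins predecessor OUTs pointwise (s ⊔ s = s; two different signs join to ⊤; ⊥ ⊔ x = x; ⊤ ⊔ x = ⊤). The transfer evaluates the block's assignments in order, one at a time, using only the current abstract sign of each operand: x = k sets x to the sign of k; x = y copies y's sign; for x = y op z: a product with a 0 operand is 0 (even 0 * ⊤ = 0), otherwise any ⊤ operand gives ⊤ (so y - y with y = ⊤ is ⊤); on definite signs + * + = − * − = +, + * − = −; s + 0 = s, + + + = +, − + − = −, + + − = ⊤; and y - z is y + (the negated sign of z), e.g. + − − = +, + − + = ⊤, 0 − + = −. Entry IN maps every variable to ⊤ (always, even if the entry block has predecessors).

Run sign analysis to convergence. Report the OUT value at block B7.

Answer: {a: ⊤, b: -, c: ⊤, d: +, e: -, f: ⊤}

Working:
Fixpoint table:
  B0:  IN=(all ⊤)  OUT={b:-; rest ⊤}
  B1:  IN={b:-; rest ⊤}  OUT={b:-, c:+, e:-; rest ⊤}
  B2:  IN={b:-, e:-; rest ⊤}  OUT={b:-, d:+, e:-, f:+; rest ⊤}
  B3:  IN={b:-, d:+, e:-, f:+; rest ⊤}  OUT={b:-, d:+, e:-; rest ⊤}
  B4:  IN={b:-, d:+, e:-; rest ⊤}  OUT={a:-, b:-, d:+, e:-, f:-; rest ⊤}
  B5:  IN={a:-, b:-, d:+, e:-, f:-; rest ⊤}  OUT={a:-, b:-, d:+, e:-, f:-; rest ⊤}
  B6:  IN={a:-, b:-, d:+, e:-, f:-; rest ⊤}  OUT={a:-, b:-, d:+, e:-, f:+; rest ⊤}
  B7:  IN={b:-, d:+, e:-; rest ⊤}  OUT={b:-, d:+, e:-; rest ⊤}

Merge at B7: IN[B7] = OUT[B3] ⊔ OUT[B5] ⊔ OUT[B6] = {a: ⊤, b: -, c: ⊤, d: +, e: -, f: ⊤}
Applying B7's transfer function to that IN value gives OUT[B7] (row B7 above).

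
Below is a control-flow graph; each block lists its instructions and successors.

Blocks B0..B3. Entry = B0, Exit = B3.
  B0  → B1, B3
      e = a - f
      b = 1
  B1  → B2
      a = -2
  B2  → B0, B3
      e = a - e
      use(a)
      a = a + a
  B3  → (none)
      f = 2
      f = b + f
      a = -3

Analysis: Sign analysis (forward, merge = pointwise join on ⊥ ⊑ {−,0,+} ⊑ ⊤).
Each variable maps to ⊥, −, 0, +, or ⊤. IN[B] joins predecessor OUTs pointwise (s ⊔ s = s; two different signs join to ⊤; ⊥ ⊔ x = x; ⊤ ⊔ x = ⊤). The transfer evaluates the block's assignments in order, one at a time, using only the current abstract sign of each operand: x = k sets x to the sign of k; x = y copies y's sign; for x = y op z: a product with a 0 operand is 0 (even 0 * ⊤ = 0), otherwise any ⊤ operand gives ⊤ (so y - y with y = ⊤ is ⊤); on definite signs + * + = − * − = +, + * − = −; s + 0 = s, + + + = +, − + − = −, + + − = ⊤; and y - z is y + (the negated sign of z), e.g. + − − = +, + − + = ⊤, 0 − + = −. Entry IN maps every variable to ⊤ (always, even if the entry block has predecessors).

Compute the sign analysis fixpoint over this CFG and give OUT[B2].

Answer: {a: -, b: +, c: ⊤, d: ⊤, e: ⊤, f: ⊤}

Derivation:
Converged values:
  B0: | IN=(all ⊤) | OUT={b:+; rest ⊤}
  B1: | IN={b:+; rest ⊤} | OUT={a:-, b:+; rest ⊤}
  B2: | IN={a:-, b:+; rest ⊤} | OUT={a:-, b:+; rest ⊤}
  B3: | IN={b:+; rest ⊤} | OUT={a:-, b:+, f:+; rest ⊤}

Merge at B2: IN[B2] = OUT[B1] = {a: -, b: +, c: ⊤, d: ⊤, e: ⊤, f: ⊤}
Applying B2's transfer function to that IN value gives OUT[B2] (row B2 above).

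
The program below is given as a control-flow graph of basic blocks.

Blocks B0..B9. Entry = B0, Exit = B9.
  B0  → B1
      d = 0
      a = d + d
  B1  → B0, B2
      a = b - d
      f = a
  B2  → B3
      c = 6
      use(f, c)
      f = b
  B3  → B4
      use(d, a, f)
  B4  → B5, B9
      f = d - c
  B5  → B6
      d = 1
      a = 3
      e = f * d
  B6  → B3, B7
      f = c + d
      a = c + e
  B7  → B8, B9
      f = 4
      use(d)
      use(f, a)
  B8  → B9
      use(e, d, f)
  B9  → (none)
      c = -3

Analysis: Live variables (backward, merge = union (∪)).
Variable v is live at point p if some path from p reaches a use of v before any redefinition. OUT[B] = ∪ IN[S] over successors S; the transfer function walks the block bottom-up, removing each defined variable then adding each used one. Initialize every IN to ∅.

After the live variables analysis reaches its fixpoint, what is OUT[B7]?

Converged values:
  B0:  IN={b}  OUT={b, d}
  B1:  IN={b, d}  OUT={a, b, d, f}
  B2:  IN={a, b, d, f}  OUT={a, c, d, f}
  B3:  IN={a, c, d, f}  OUT={c, d}
  B4:  IN={c, d}  OUT={c, f}
  B5:  IN={c, f}  OUT={c, d, e}
  B6:  IN={c, d, e}  OUT={a, c, d, e, f}
  B7:  IN={a, d, e}  OUT={d, e, f}
  B8:  IN={d, e, f}  OUT={}
  B9:  IN={}  OUT={}

Merge at B7: OUT[B7] = IN[B8] ⊔ IN[B9] = {d, e, f}

Answer: {d, e, f}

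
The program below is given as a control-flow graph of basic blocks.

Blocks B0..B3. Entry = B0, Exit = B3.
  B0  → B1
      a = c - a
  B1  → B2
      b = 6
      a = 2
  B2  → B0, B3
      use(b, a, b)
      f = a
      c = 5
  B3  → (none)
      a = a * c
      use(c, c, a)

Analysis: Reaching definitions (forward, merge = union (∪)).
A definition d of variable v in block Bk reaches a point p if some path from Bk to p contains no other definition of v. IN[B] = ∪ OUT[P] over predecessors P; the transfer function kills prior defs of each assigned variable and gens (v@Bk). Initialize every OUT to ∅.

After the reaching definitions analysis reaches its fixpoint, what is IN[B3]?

Per-block solution:
  B0:   IN={a@B1, b@B1, c@B2, f@B2}   OUT={a@B0, b@B1, c@B2, f@B2}
  B1:   IN={a@B0, b@B1, c@B2, f@B2}   OUT={a@B1, b@B1, c@B2, f@B2}
  B2:   IN={a@B1, b@B1, c@B2, f@B2}   OUT={a@B1, b@B1, c@B2, f@B2}
  B3:   IN={a@B1, b@B1, c@B2, f@B2}   OUT={a@B3, b@B1, c@B2, f@B2}

Merge at B3: IN[B3] = OUT[B2] = {a@B1, b@B1, c@B2, f@B2}

Answer: {a@B1, b@B1, c@B2, f@B2}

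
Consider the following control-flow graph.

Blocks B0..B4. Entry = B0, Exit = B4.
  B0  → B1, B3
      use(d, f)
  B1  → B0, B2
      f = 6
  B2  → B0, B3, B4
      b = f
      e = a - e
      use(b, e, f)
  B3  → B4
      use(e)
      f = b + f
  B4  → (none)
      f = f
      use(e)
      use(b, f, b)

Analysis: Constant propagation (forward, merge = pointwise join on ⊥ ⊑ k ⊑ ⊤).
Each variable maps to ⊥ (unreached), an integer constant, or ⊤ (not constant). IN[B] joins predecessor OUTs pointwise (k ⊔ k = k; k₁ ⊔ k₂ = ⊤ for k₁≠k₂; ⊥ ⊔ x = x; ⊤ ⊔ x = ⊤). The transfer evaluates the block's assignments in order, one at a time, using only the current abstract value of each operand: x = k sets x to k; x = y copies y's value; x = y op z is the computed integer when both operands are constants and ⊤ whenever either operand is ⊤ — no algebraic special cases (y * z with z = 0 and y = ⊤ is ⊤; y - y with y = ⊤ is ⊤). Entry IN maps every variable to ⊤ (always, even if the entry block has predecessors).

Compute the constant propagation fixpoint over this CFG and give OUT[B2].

Answer: {a: ⊤, b: 6, c: ⊤, d: ⊤, e: ⊤, f: 6}

Trace:
Fixpoint table:
  B0: | IN=(all ⊤) | OUT=(all ⊤)
  B1: | IN=(all ⊤) | OUT={f:6; rest ⊤}
  B2: | IN={f:6; rest ⊤} | OUT={b:6, f:6; rest ⊤}
  B3: | IN=(all ⊤) | OUT=(all ⊤)
  B4: | IN=(all ⊤) | OUT=(all ⊤)

Merge at B2: IN[B2] = OUT[B1] = {a: ⊤, b: ⊤, c: ⊤, d: ⊤, e: ⊤, f: 6}
Applying B2's transfer function to that IN value gives OUT[B2] (row B2 above).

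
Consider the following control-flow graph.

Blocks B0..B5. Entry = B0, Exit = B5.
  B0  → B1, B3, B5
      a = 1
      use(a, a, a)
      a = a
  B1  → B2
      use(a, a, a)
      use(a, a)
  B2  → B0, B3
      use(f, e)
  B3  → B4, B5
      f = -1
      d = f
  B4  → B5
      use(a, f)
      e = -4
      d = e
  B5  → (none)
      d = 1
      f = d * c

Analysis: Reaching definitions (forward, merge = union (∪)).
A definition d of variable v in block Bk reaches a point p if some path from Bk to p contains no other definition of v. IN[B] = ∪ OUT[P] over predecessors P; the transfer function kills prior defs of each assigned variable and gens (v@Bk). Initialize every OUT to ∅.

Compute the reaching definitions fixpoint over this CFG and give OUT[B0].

Answer: {a@B0}

Derivation:
Fixpoint table:
  B0:  IN={a@B0}  OUT={a@B0}
  B1:  IN={a@B0}  OUT={a@B0}
  B2:  IN={a@B0}  OUT={a@B0}
  B3:  IN={a@B0}  OUT={a@B0, d@B3, f@B3}
  B4:  IN={a@B0, d@B3, f@B3}  OUT={a@B0, d@B4, e@B4, f@B3}
  B5:  IN={a@B0, d@B3, d@B4, e@B4, f@B3}  OUT={a@B0, d@B5, e@B4, f@B5}

Merge at B0 (entry node, so the boundary value {} is joined with the incoming edge(s)): IN[B0] = {} ⊔ OUT[B2] = {a@B0}
Applying B0's transfer function to that IN value gives OUT[B0] (row B0 above).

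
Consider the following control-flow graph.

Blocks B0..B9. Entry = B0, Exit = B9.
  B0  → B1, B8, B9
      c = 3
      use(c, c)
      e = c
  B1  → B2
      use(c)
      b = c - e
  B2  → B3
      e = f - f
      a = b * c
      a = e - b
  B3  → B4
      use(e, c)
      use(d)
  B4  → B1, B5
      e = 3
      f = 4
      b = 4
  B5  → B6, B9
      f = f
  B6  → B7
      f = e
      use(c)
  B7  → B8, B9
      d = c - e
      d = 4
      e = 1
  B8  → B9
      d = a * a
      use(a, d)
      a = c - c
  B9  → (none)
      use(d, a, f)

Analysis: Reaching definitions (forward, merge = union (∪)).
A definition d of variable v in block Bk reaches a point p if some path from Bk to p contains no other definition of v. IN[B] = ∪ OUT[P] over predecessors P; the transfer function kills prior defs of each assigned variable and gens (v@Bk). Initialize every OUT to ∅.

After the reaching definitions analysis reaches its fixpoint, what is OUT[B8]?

Converged values:
  B0:  IN={}  OUT={c@B0, e@B0}
  B1:  IN={a@B2, b@B4, c@B0, e@B0, e@B4, f@B4}  OUT={a@B2, b@B1, c@B0, e@B0, e@B4, f@B4}
  B2:  IN={a@B2, b@B1, c@B0, e@B0, e@B4, f@B4}  OUT={a@B2, b@B1, c@B0, e@B2, f@B4}
  B3:  IN={a@B2, b@B1, c@B0, e@B2, f@B4}  OUT={a@B2, b@B1, c@B0, e@B2, f@B4}
  B4:  IN={a@B2, b@B1, c@B0, e@B2, f@B4}  OUT={a@B2, b@B4, c@B0, e@B4, f@B4}
  B5:  IN={a@B2, b@B4, c@B0, e@B4, f@B4}  OUT={a@B2, b@B4, c@B0, e@B4, f@B5}
  B6:  IN={a@B2, b@B4, c@B0, e@B4, f@B5}  OUT={a@B2, b@B4, c@B0, e@B4, f@B6}
  B7:  IN={a@B2, b@B4, c@B0, e@B4, f@B6}  OUT={a@B2, b@B4, c@B0, d@B7, e@B7, f@B6}
  B8:  IN={a@B2, b@B4, c@B0, d@B7, e@B0, e@B7, f@B6}  OUT={a@B8, b@B4, c@B0, d@B8, e@B0, e@B7, f@B6}
  B9:  IN={a@B2, a@B8, b@B4, c@B0, d@B7, d@B8, e@B0, e@B4, e@B7, f@B5, f@B6}  OUT={a@B2, a@B8, b@B4, c@B0, d@B7, d@B8, e@B0, e@B4, e@B7, f@B5, f@B6}

Merge at B8: IN[B8] = OUT[B0] ⊔ OUT[B7] = {a@B2, b@B4, c@B0, d@B7, e@B0, e@B7, f@B6}
Applying B8's transfer function to that IN value gives OUT[B8] (row B8 above).

Answer: {a@B8, b@B4, c@B0, d@B8, e@B0, e@B7, f@B6}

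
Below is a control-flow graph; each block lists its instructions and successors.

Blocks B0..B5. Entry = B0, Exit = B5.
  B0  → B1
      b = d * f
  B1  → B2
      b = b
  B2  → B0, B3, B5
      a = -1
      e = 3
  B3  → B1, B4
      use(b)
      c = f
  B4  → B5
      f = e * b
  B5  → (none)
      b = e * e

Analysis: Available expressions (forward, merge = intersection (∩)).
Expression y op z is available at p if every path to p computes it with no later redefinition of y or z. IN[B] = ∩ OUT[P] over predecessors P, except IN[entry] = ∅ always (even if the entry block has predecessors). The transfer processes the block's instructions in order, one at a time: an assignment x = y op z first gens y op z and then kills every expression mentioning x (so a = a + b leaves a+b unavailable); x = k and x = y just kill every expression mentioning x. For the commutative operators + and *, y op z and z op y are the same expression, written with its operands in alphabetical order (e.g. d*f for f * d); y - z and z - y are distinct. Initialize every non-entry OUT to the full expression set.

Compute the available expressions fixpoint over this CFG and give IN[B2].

Fixpoint table:
  B0: | IN={} | OUT={d*f}
  B1: | IN={d*f} | OUT={d*f}
  B2: | IN={d*f} | OUT={d*f}
  B3: | IN={d*f} | OUT={d*f}
  B4: | IN={d*f} | OUT={b*e}
  B5: | IN={} | OUT={e*e}

Merge at B2: IN[B2] = OUT[B1] = {d*f}

Answer: {d*f}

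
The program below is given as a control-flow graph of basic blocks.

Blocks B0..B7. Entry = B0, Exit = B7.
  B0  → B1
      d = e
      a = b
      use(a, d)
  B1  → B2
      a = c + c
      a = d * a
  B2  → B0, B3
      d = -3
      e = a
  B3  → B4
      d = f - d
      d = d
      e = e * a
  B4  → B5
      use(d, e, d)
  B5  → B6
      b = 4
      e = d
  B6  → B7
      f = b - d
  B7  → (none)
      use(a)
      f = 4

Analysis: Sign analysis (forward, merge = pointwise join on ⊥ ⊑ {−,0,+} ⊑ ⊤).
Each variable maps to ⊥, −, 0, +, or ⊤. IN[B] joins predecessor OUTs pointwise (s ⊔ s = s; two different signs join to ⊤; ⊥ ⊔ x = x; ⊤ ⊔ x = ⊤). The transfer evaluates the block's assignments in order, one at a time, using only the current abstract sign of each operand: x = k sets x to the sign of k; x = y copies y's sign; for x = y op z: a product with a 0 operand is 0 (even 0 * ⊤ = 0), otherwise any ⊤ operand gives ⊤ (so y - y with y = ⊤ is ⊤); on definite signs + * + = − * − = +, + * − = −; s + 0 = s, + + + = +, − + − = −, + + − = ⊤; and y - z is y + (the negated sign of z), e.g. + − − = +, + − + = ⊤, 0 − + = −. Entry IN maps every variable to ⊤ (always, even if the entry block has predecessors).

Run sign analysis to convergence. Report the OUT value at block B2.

Answer: {a: ⊤, b: ⊤, c: ⊤, d: -, e: ⊤, f: ⊤}

Working:
Fixpoint table:
  B0:  IN=(all ⊤)  OUT=(all ⊤)
  B1:  IN=(all ⊤)  OUT=(all ⊤)
  B2:  IN=(all ⊤)  OUT={d:-; rest ⊤}
  B3:  IN={d:-; rest ⊤}  OUT=(all ⊤)
  B4:  IN=(all ⊤)  OUT=(all ⊤)
  B5:  IN=(all ⊤)  OUT={b:+; rest ⊤}
  B6:  IN={b:+; rest ⊤}  OUT={b:+; rest ⊤}
  B7:  IN={b:+; rest ⊤}  OUT={b:+, f:+; rest ⊤}

Merge at B2: IN[B2] = OUT[B1] = {a: ⊤, b: ⊤, c: ⊤, d: ⊤, e: ⊤, f: ⊤}
Applying B2's transfer function to that IN value gives OUT[B2] (row B2 above).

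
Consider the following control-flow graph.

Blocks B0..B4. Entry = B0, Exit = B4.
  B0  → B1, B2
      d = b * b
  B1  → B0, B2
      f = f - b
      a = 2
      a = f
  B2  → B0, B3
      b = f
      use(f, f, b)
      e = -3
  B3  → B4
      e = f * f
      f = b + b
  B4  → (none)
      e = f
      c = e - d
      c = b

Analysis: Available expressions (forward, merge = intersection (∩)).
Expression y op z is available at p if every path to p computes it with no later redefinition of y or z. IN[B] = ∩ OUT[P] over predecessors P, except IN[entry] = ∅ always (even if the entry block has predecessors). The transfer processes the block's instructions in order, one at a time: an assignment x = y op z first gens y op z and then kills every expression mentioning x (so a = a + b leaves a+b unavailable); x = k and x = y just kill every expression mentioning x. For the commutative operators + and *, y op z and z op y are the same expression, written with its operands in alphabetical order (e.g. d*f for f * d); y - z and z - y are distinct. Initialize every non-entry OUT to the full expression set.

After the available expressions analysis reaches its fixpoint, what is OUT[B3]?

Converged values:
  B0:   IN={}   OUT={b*b}
  B1:   IN={b*b}   OUT={b*b}
  B2:   IN={b*b}   OUT={}
  B3:   IN={}   OUT={b+b}
  B4:   IN={b+b}   OUT={b+b, e-d}

Merge at B3: IN[B3] = OUT[B2] = {}
Applying B3's transfer function to that IN value gives OUT[B3] (row B3 above).

Answer: {b+b}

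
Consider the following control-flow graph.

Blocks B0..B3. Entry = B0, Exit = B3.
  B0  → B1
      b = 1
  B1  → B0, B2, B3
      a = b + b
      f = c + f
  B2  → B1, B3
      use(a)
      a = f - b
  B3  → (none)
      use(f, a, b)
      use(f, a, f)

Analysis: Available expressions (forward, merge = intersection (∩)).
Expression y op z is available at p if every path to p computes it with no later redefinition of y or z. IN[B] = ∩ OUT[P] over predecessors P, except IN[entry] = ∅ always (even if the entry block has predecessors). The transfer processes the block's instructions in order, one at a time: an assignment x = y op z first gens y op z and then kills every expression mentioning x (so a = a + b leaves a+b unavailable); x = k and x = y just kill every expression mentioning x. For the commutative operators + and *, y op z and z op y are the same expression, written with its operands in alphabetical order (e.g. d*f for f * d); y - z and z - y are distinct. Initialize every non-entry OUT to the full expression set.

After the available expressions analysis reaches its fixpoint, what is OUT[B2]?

Answer: {b+b, f-b}

Working:
Fixpoint table:
  B0: | IN={} | OUT={}
  B1: | IN={} | OUT={b+b}
  B2: | IN={b+b} | OUT={b+b, f-b}
  B3: | IN={b+b} | OUT={b+b}

Merge at B2: IN[B2] = OUT[B1] = {b+b}
Applying B2's transfer function to that IN value gives OUT[B2] (row B2 above).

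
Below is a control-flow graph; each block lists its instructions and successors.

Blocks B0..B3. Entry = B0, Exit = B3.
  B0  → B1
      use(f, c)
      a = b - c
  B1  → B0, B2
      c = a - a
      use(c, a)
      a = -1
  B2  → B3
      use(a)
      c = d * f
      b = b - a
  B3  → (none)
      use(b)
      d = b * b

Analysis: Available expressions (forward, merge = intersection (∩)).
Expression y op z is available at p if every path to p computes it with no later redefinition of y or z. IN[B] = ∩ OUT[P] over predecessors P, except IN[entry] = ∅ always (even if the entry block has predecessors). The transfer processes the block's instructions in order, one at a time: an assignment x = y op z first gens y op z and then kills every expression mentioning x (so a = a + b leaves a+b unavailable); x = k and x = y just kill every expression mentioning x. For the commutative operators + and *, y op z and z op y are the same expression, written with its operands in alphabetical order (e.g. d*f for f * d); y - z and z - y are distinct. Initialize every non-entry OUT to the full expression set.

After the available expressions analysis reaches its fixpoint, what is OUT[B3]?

Converged values:
  B0:  IN={}  OUT={b-c}
  B1:  IN={b-c}  OUT={}
  B2:  IN={}  OUT={d*f}
  B3:  IN={d*f}  OUT={b*b}

Merge at B3: IN[B3] = OUT[B2] = {d*f}
Applying B3's transfer function to that IN value gives OUT[B3] (row B3 above).

Answer: {b*b}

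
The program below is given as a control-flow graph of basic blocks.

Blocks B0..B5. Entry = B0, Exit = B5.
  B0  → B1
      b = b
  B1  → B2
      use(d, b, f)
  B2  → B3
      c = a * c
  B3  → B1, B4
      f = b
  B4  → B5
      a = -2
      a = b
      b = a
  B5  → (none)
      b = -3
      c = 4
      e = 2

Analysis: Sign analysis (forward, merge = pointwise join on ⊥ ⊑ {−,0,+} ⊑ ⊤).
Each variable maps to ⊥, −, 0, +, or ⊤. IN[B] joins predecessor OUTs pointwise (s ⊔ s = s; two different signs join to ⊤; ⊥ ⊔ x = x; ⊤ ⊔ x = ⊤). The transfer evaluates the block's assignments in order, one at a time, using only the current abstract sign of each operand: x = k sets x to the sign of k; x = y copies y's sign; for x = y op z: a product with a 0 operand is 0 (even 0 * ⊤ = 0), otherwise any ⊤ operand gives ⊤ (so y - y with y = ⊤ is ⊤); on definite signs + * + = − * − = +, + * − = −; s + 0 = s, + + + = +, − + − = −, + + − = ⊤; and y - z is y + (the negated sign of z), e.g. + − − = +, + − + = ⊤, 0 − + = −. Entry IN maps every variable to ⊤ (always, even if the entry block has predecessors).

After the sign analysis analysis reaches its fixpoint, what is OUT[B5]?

Converged values:
  B0: | IN=(all ⊤) | OUT=(all ⊤)
  B1: | IN=(all ⊤) | OUT=(all ⊤)
  B2: | IN=(all ⊤) | OUT=(all ⊤)
  B3: | IN=(all ⊤) | OUT=(all ⊤)
  B4: | IN=(all ⊤) | OUT=(all ⊤)
  B5: | IN=(all ⊤) | OUT={b:-, c:+, e:+; rest ⊤}

Merge at B5: IN[B5] = OUT[B4] = {a: ⊤, b: ⊤, c: ⊤, d: ⊤, e: ⊤, f: ⊤}
Applying B5's transfer function to that IN value gives OUT[B5] (row B5 above).

Answer: {a: ⊤, b: -, c: +, d: ⊤, e: +, f: ⊤}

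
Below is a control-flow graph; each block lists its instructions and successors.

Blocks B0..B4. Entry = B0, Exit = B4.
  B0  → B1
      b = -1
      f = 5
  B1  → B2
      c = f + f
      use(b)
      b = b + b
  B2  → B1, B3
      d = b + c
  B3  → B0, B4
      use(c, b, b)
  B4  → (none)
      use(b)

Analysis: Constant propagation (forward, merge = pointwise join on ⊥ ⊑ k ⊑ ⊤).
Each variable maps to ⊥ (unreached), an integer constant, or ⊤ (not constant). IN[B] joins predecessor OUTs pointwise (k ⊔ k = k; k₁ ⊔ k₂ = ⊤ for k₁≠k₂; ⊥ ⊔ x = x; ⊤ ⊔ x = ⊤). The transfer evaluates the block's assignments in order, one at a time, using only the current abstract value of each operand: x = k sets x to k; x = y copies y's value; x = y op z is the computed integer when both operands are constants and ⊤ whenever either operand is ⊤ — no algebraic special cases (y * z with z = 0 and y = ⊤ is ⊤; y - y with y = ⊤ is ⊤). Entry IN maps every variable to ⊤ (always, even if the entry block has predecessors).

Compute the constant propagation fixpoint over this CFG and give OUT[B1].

Answer: {a: ⊤, b: ⊤, c: 10, d: ⊤, e: ⊤, f: 5}

Trace:
Converged values:
  B0:  IN=(all ⊤)  OUT={b:-1, f:5; rest ⊤}
  B1:  IN={f:5; rest ⊤}  OUT={c:10, f:5; rest ⊤}
  B2:  IN={c:10, f:5; rest ⊤}  OUT={c:10, f:5; rest ⊤}
  B3:  IN={c:10, f:5; rest ⊤}  OUT={c:10, f:5; rest ⊤}
  B4:  IN={c:10, f:5; rest ⊤}  OUT={c:10, f:5; rest ⊤}

Merge at B1: IN[B1] = OUT[B0] ⊔ OUT[B2] = {a: ⊤, b: ⊤, c: ⊤, d: ⊤, e: ⊤, f: 5}
Applying B1's transfer function to that IN value gives OUT[B1] (row B1 above).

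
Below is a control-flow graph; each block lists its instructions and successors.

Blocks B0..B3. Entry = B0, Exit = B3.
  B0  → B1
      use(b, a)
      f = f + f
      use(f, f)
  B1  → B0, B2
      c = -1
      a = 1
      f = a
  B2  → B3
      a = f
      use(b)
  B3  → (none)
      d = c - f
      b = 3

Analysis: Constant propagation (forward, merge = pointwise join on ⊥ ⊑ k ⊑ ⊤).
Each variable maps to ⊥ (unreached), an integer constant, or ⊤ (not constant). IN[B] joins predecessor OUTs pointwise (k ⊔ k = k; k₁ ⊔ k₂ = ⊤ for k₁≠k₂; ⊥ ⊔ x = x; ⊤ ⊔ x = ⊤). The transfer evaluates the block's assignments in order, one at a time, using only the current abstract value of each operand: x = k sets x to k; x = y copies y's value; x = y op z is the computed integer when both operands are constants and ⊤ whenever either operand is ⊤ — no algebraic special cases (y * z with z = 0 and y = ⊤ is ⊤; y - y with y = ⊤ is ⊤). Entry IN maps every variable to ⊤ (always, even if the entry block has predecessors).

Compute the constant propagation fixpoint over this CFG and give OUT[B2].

Converged values:
  B0:  IN=(all ⊤)  OUT=(all ⊤)
  B1:  IN=(all ⊤)  OUT={a:1, c:-1, f:1; rest ⊤}
  B2:  IN={a:1, c:-1, f:1; rest ⊤}  OUT={a:1, c:-1, f:1; rest ⊤}
  B3:  IN={a:1, c:-1, f:1; rest ⊤}  OUT={a:1, b:3, c:-1, d:-2, f:1; rest ⊤}

Merge at B2: IN[B2] = OUT[B1] = {a: 1, b: ⊤, c: -1, d: ⊤, e: ⊤, f: 1}
Applying B2's transfer function to that IN value gives OUT[B2] (row B2 above).

Answer: {a: 1, b: ⊤, c: -1, d: ⊤, e: ⊤, f: 1}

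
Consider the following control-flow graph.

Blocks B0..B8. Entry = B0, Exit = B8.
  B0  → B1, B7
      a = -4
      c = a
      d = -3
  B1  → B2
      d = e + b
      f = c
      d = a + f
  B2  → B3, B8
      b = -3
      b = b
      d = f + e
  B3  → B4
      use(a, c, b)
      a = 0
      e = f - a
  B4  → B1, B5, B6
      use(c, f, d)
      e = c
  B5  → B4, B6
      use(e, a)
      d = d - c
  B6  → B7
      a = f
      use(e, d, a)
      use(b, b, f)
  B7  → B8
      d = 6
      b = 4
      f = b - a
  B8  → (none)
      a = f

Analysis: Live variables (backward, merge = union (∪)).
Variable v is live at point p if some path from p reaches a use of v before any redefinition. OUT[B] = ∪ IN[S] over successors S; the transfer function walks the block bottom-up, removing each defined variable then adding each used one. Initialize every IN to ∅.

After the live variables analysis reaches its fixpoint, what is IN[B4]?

Per-block solution:
  B0:  IN={b, e}  OUT={a, b, c, e}
  B1:  IN={a, b, c, e}  OUT={a, c, e, f}
  B2:  IN={a, c, e, f}  OUT={a, b, c, d, f}
  B3:  IN={a, b, c, d, f}  OUT={a, b, c, d, f}
  B4:  IN={a, b, c, d, f}  OUT={a, b, c, d, e, f}
  B5:  IN={a, b, c, d, e, f}  OUT={a, b, c, d, e, f}
  B6:  IN={b, d, e, f}  OUT={a}
  B7:  IN={a}  OUT={f}
  B8:  IN={f}  OUT={}

Merge at B4: OUT[B4] = IN[B1] ⊔ IN[B5] ⊔ IN[B6] = {a, b, c, d, e, f}
Applying B4's transfer function to that OUT value gives IN[B4] (row B4 above).

Answer: {a, b, c, d, f}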